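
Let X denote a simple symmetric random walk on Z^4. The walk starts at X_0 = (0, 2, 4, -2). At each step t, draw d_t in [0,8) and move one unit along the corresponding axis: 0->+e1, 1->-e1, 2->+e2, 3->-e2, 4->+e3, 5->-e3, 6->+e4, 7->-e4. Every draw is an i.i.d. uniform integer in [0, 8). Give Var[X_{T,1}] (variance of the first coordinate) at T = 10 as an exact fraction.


5/2

Outcome values over d=0..7: [1, -1, 0, 0, 0, 0, 0, 0]
Σy = 0, Σy² = 2, M = 8
μ = 0/8 = 0,  σ² = 2/8 − (0)² = 1/4
Independent increments: Var[X_10] = 10·σ² = 10·(1/4) = 5/2


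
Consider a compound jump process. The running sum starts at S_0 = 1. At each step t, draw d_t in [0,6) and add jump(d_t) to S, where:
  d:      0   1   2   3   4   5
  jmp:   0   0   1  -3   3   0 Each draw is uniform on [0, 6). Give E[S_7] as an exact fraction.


13/6

Outcome values over d=0..5: [0, 0, 1, -3, 3, 0]
Σy = 1, Σy² = 19, M = 6
μ = 1/6 = 1/6,  σ² = 19/6 − (1/6)² = 113/36
E[S_7] = 1 + 7·(1/6) = 13/6


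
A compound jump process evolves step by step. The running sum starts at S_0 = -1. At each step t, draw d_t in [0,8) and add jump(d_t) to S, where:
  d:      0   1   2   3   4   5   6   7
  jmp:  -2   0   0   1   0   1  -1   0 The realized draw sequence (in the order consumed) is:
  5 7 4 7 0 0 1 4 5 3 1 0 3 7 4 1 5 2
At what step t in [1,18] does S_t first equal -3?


t=0: S=-1, d=5, jump=1, S_1=0
t=1: S=0, d=7, jump=0, S_2=0
t=2: S=0, d=4, jump=0, S_3=0
t=3: S=0, d=7, jump=0, S_4=0
t=4: S=0, d=0, jump=-2, S_5=-2
t=5: S=-2, d=0, jump=-2, S_6=-4
t=6: S=-4, d=1, jump=0, S_7=-4
t=7: S=-4, d=4, jump=0, S_8=-4
t=8: S=-4, d=5, jump=1, S_9=-3
t=9: S=-3, d=3, jump=1, S_10=-2
t=10: S=-2, d=1, jump=0, S_11=-2
t=11: S=-2, d=0, jump=-2, S_12=-4
t=12: S=-4, d=3, jump=1, S_13=-3
t=13: S=-3, d=7, jump=0, S_14=-3
t=14: S=-3, d=4, jump=0, S_15=-3
t=15: S=-3, d=1, jump=0, S_16=-3
t=16: S=-3, d=5, jump=1, S_17=-2
t=17: S=-2, d=2, jump=0, S_18=-2

9


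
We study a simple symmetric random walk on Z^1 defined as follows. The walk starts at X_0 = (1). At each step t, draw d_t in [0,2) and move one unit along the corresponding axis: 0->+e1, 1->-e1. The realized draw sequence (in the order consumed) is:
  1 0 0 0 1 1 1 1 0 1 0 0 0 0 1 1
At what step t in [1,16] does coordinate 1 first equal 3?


t=0: X=(1), d=1 → -e1, X_1=(0)
t=1: X=(0), d=0 → +e1, X_2=(1)
t=2: X=(1), d=0 → +e1, X_3=(2)
t=3: X=(2), d=0 → +e1, X_4=(3)
t=4: X=(3), d=1 → -e1, X_5=(2)
t=5: X=(2), d=1 → -e1, X_6=(1)
t=6: X=(1), d=1 → -e1, X_7=(0)
t=7: X=(0), d=1 → -e1, X_8=(-1)
t=8: X=(-1), d=0 → +e1, X_9=(0)
t=9: X=(0), d=1 → -e1, X_10=(-1)
t=10: X=(-1), d=0 → +e1, X_11=(0)
t=11: X=(0), d=0 → +e1, X_12=(1)
t=12: X=(1), d=0 → +e1, X_13=(2)
t=13: X=(2), d=0 → +e1, X_14=(3)
t=14: X=(3), d=1 → -e1, X_15=(2)
t=15: X=(2), d=1 → -e1, X_16=(1)

4


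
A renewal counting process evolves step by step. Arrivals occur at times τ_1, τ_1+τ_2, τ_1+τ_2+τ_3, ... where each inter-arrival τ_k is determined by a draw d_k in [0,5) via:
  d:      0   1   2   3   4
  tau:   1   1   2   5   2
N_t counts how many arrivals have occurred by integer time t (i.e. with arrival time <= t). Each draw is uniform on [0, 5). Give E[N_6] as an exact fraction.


Inter-arrival values over d=0..4: [1, 1, 2, 5, 2]
Each d has probability 1/5, so the pmf of τ is: f(1) = 2/5, f(2) = 2/5, f(5) = 1/5
Renewal equation for m(n) = E[N_n]: condition on τ_1 = k (if k <= n, one arrival plus a fresh copy on the remaining n−k steps): m(n) = F(n) + Σ_{k<=n} f(k)·m(n−k), where F(n) = P(τ <= n) and m(0) = 0
m(1) = F(1) = 2/5
m(2) = F(2) + f(1)·m(1) = 4/5 + 2/5·2/5 = 24/25
m(3) = F(3) + f(1)·m(2) + f(2)·m(1) = 4/5 + 2/5·24/25 + 2/5·2/5 = 168/125
m(4) = F(4) + f(1)·m(3) + f(2)·m(2) = 4/5 + 2/5·168/125 + 2/5·24/25 = 1076/625
m(5) = F(5) + f(1)·m(4) + f(2)·m(3) = 1 + 2/5·1076/625 + 2/5·168/125 = 6957/3125
m(6) = F(6) + f(1)·m(5) + f(2)·m(4) + f(5)·m(1) = 1 + 2/5·6957/3125 + 2/5·1076/625 + 1/5·2/5 = 41549/15625
E[N_6] = m(6) = 41549/15625

41549/15625


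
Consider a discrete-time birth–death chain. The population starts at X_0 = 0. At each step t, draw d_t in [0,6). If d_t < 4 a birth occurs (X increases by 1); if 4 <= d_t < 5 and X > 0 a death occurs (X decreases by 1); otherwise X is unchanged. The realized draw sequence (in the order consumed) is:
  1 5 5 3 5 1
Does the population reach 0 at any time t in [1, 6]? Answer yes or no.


t=0: X=0, d=1 → birth, X_1=1
t=1: X=1, d=5 → hold, X_2=1
t=2: X=1, d=5 → hold, X_3=1
t=3: X=1, d=3 → birth, X_4=2
t=4: X=2, d=5 → hold, X_5=2
t=5: X=2, d=1 → birth, X_6=3

no


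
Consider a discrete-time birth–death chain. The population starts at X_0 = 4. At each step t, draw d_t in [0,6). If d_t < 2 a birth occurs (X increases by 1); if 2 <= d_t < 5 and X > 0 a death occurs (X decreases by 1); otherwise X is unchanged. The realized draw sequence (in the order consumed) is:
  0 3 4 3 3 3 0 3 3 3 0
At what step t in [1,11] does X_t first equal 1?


t=0: X=4, d=0 → birth, X_1=5
t=1: X=5, d=3 → death, X_2=4
t=2: X=4, d=4 → death, X_3=3
t=3: X=3, d=3 → death, X_4=2
t=4: X=2, d=3 → death, X_5=1
t=5: X=1, d=3 → death, X_6=0
t=6: X=0, d=0 → birth, X_7=1
t=7: X=1, d=3 → death, X_8=0
t=8: X=0, d=3 → hold, X_9=0
t=9: X=0, d=3 → hold, X_10=0
t=10: X=0, d=0 → birth, X_11=1

5


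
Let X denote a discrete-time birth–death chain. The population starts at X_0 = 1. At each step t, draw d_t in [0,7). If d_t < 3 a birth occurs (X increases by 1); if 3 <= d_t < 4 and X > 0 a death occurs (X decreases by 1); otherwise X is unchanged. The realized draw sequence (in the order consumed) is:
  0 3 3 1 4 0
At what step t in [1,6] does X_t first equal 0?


3

t=0: X=1, d=0 → birth, X_1=2
t=1: X=2, d=3 → death, X_2=1
t=2: X=1, d=3 → death, X_3=0
t=3: X=0, d=1 → birth, X_4=1
t=4: X=1, d=4 → hold, X_5=1
t=5: X=1, d=0 → birth, X_6=2


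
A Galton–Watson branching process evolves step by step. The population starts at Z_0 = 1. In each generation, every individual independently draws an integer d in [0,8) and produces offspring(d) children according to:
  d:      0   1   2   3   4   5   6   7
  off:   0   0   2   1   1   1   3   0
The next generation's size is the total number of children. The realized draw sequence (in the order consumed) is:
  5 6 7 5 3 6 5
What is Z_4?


4

gen 0: Z_0=1, draws=[5], offspring=[1], Z_1=1
gen 1: Z_1=1, draws=[6], offspring=[3], Z_2=3
gen 2: Z_2=3, draws=[7, 5, 3], offspring=[0, 1, 1], Z_3=2
gen 3: Z_3=2, draws=[6, 5], offspring=[3, 1], Z_4=4


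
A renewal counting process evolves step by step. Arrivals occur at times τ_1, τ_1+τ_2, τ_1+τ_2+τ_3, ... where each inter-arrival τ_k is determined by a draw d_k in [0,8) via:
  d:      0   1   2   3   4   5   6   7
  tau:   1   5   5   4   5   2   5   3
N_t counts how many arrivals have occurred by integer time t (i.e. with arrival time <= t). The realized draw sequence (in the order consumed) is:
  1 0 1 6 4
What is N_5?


draw d_1=1: τ_1=5, arrival time A_1=5
draw d_2=0: τ_2=1, arrival time A_2=6
draw d_3=1: τ_3=5, arrival time A_3=11
draw d_4=6: τ_4=5, arrival time A_4=16
draw d_5=4: τ_5=5, arrival time A_5=21
N_t over t=0..5: 0:0 1:0 2:0 3:0 4:0 5:1

1


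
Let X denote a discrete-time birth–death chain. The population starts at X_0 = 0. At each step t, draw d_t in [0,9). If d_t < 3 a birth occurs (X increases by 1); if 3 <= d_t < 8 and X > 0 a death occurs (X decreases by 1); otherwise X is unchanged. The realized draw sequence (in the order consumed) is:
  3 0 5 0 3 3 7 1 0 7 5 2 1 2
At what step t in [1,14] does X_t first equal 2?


t=0: X=0, d=3 → hold, X_1=0
t=1: X=0, d=0 → birth, X_2=1
t=2: X=1, d=5 → death, X_3=0
t=3: X=0, d=0 → birth, X_4=1
t=4: X=1, d=3 → death, X_5=0
t=5: X=0, d=3 → hold, X_6=0
t=6: X=0, d=7 → hold, X_7=0
t=7: X=0, d=1 → birth, X_8=1
t=8: X=1, d=0 → birth, X_9=2
t=9: X=2, d=7 → death, X_10=1
t=10: X=1, d=5 → death, X_11=0
t=11: X=0, d=2 → birth, X_12=1
t=12: X=1, d=1 → birth, X_13=2
t=13: X=2, d=2 → birth, X_14=3

9


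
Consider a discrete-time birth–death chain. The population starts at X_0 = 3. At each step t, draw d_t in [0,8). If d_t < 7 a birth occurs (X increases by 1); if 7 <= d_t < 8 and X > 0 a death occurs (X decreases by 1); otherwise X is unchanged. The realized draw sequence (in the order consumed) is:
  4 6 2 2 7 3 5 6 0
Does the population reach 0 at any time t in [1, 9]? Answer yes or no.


no

t=0: X=3, d=4 → birth, X_1=4
t=1: X=4, d=6 → birth, X_2=5
t=2: X=5, d=2 → birth, X_3=6
t=3: X=6, d=2 → birth, X_4=7
t=4: X=7, d=7 → death, X_5=6
t=5: X=6, d=3 → birth, X_6=7
t=6: X=7, d=5 → birth, X_7=8
t=7: X=8, d=6 → birth, X_8=9
t=8: X=9, d=0 → birth, X_9=10


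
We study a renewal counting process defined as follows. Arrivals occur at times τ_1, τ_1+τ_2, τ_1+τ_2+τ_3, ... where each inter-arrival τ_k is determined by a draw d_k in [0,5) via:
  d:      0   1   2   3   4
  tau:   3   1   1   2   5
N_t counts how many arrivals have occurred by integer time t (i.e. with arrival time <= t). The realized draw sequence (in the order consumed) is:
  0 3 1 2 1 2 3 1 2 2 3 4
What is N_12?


8

draw d_1=0: τ_1=3, arrival time A_1=3
draw d_2=3: τ_2=2, arrival time A_2=5
draw d_3=1: τ_3=1, arrival time A_3=6
draw d_4=2: τ_4=1, arrival time A_4=7
draw d_5=1: τ_5=1, arrival time A_5=8
draw d_6=2: τ_6=1, arrival time A_6=9
draw d_7=3: τ_7=2, arrival time A_7=11
draw d_8=1: τ_8=1, arrival time A_8=12
draw d_9=2: τ_9=1, arrival time A_9=13
draw d_10=2: τ_10=1, arrival time A_10=14
draw d_11=3: τ_11=2, arrival time A_11=16
draw d_12=4: τ_12=5, arrival time A_12=21
N_t over t=0..12: 0:0 1:0 2:0 3:1 4:1 5:2 6:3 7:4 8:5 9:6 10:6 11:7 12:8


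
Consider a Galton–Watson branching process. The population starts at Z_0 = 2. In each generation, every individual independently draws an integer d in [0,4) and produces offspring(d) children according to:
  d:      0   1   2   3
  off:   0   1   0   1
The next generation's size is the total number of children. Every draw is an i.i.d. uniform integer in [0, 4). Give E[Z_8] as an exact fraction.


Outcome values over d=0..3: [0, 1, 0, 1]
Σy = 2, Σy² = 2, M = 4
μ = 2/4 = 1/2,  σ² = 2/4 − (1/2)² = 1/4
E[Z_0] = 2
E[Z_1] = 1/2·E[Z_0] = 1
E[Z_2] = 1/2·E[Z_1] = 1/2
E[Z_3] = 1/2·E[Z_2] = 1/4
E[Z_4] = 1/2·E[Z_3] = 1/8
E[Z_5] = 1/2·E[Z_4] = 1/16
E[Z_6] = 1/2·E[Z_5] = 1/32
E[Z_7] = 1/2·E[Z_6] = 1/64
E[Z_8] = 1/2·E[Z_7] = 1/128

1/128


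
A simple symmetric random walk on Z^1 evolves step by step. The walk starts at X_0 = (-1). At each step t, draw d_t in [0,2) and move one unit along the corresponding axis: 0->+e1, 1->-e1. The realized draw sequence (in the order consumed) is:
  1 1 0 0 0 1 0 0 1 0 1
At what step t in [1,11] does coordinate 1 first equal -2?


1

t=0: X=(-1), d=1 → -e1, X_1=(-2)
t=1: X=(-2), d=1 → -e1, X_2=(-3)
t=2: X=(-3), d=0 → +e1, X_3=(-2)
t=3: X=(-2), d=0 → +e1, X_4=(-1)
t=4: X=(-1), d=0 → +e1, X_5=(0)
t=5: X=(0), d=1 → -e1, X_6=(-1)
t=6: X=(-1), d=0 → +e1, X_7=(0)
t=7: X=(0), d=0 → +e1, X_8=(1)
t=8: X=(1), d=1 → -e1, X_9=(0)
t=9: X=(0), d=0 → +e1, X_10=(1)
t=10: X=(1), d=1 → -e1, X_11=(0)


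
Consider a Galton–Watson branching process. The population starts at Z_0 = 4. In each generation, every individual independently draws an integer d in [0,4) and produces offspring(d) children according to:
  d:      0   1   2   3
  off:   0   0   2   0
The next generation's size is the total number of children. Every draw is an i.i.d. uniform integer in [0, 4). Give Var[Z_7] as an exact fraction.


381/4096

Outcome values over d=0..3: [0, 0, 2, 0]
Σy = 2, Σy² = 4, M = 4
μ = 2/4 = 1/2,  σ² = 4/4 − (1/2)² = 3/4
V_0 = 0, E_0 = 4
V_1 = 3/4·E_0 + (1/2)²·V_0 = 3;  E_1 = 2
V_2 = 3/4·E_1 + (1/2)²·V_1 = 9/4;  E_2 = 1
V_3 = 3/4·E_2 + (1/2)²·V_2 = 21/16;  E_3 = 1/2
V_4 = 3/4·E_3 + (1/2)²·V_3 = 45/64;  E_4 = 1/4
V_5 = 3/4·E_4 + (1/2)²·V_4 = 93/256;  E_5 = 1/8
V_6 = 3/4·E_5 + (1/2)²·V_5 = 189/1024;  E_6 = 1/16
V_7 = 3/4·E_6 + (1/2)²·V_6 = 381/4096;  E_7 = 1/32


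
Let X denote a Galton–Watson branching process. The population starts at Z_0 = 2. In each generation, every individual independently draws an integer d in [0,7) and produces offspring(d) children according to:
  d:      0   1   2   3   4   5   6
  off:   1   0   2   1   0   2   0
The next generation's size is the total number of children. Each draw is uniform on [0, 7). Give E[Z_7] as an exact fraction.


559872/823543

Outcome values over d=0..6: [1, 0, 2, 1, 0, 2, 0]
Σy = 6, Σy² = 10, M = 7
μ = 6/7 = 6/7,  σ² = 10/7 − (6/7)² = 34/49
E[Z_0] = 2
E[Z_1] = 6/7·E[Z_0] = 12/7
E[Z_2] = 6/7·E[Z_1] = 72/49
E[Z_3] = 6/7·E[Z_2] = 432/343
E[Z_4] = 6/7·E[Z_3] = 2592/2401
E[Z_5] = 6/7·E[Z_4] = 15552/16807
E[Z_6] = 6/7·E[Z_5] = 93312/117649
E[Z_7] = 6/7·E[Z_6] = 559872/823543


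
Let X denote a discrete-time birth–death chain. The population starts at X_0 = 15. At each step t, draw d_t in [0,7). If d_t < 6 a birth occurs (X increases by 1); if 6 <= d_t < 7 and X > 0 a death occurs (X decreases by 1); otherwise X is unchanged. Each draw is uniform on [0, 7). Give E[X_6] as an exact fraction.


135/7

X can drop by at most 1 per step and X_0 = 15 > T = 6, so X_t >= 15 − t >= 9 > 0 for every t <= 6: the floor at 0 (the 'and X > 0' condition) never binds. Hence X_6 = X_0 + Σ_{t<6} Y_t with i.i.d. increments Y_t = y(d_t) ∈ {+1, −1, 0}.
Outcome values over d=0..6: [1, 1, 1, 1, 1, 1, -1]
Σy = 5, Σy² = 7, M = 7
μ = 5/7 = 5/7,  σ² = 7/7 − (5/7)² = 24/49
E[X_6] = 15 + 6·(5/7) = 135/7


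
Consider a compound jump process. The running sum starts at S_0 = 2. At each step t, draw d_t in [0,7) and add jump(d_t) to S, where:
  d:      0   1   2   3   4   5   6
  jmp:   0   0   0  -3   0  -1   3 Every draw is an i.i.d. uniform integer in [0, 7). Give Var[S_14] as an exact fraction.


Outcome values over d=0..6: [0, 0, 0, -3, 0, -1, 3]
Σy = -1, Σy² = 19, M = 7
μ = -1/7 = -1/7,  σ² = 19/7 − (-1/7)² = 132/49
Independent increments: Var[S_14] = 14·σ² = 14·(132/49) = 264/7

264/7


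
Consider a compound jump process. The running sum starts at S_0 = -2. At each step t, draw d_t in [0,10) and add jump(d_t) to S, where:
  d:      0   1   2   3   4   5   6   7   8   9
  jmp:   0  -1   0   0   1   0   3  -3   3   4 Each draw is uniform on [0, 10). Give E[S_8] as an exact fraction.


18/5

Outcome values over d=0..9: [0, -1, 0, 0, 1, 0, 3, -3, 3, 4]
Σy = 7, Σy² = 45, M = 10
μ = 7/10 = 7/10,  σ² = 45/10 − (7/10)² = 401/100
E[S_8] = -2 + 8·(7/10) = 18/5


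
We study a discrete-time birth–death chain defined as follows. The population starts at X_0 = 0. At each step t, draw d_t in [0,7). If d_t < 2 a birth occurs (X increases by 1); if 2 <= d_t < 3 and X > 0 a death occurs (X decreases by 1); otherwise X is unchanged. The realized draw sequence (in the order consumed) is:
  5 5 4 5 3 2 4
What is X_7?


0

t=0: X=0, d=5 → hold, X_1=0
t=1: X=0, d=5 → hold, X_2=0
t=2: X=0, d=4 → hold, X_3=0
t=3: X=0, d=5 → hold, X_4=0
t=4: X=0, d=3 → hold, X_5=0
t=5: X=0, d=2 → hold, X_6=0
t=6: X=0, d=4 → hold, X_7=0


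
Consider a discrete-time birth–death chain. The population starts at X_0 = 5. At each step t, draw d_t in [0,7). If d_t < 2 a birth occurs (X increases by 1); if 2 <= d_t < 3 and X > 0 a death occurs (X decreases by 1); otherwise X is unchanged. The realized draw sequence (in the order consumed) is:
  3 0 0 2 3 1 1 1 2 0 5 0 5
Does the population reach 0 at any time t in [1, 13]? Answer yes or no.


no

t=0: X=5, d=3 → hold, X_1=5
t=1: X=5, d=0 → birth, X_2=6
t=2: X=6, d=0 → birth, X_3=7
t=3: X=7, d=2 → death, X_4=6
t=4: X=6, d=3 → hold, X_5=6
t=5: X=6, d=1 → birth, X_6=7
t=6: X=7, d=1 → birth, X_7=8
t=7: X=8, d=1 → birth, X_8=9
t=8: X=9, d=2 → death, X_9=8
t=9: X=8, d=0 → birth, X_10=9
t=10: X=9, d=5 → hold, X_11=9
t=11: X=9, d=0 → birth, X_12=10
t=12: X=10, d=5 → hold, X_13=10


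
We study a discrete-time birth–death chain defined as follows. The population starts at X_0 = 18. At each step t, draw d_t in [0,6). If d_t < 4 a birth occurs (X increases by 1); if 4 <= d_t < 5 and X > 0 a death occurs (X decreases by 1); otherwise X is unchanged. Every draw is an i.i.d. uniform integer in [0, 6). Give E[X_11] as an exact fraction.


47/2

X can drop by at most 1 per step and X_0 = 18 > T = 11, so X_t >= 18 − t >= 7 > 0 for every t <= 11: the floor at 0 (the 'and X > 0' condition) never binds. Hence X_11 = X_0 + Σ_{t<11} Y_t with i.i.d. increments Y_t = y(d_t) ∈ {+1, −1, 0}.
Outcome values over d=0..5: [1, 1, 1, 1, -1, 0]
Σy = 3, Σy² = 5, M = 6
μ = 3/6 = 1/2,  σ² = 5/6 − (1/2)² = 7/12
E[X_11] = 18 + 11·(1/2) = 47/2


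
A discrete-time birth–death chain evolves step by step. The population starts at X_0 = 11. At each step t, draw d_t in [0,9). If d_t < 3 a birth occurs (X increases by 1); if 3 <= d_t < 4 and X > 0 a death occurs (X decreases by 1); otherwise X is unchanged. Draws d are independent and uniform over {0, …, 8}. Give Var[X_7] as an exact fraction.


X can drop by at most 1 per step and X_0 = 11 > T = 7, so X_t >= 11 − t >= 4 > 0 for every t <= 7: the floor at 0 (the 'and X > 0' condition) never binds. Hence X_7 = X_0 + Σ_{t<7} Y_t with i.i.d. increments Y_t = y(d_t) ∈ {+1, −1, 0}.
Outcome values over d=0..8: [1, 1, 1, -1, 0, 0, 0, 0, 0]
Σy = 2, Σy² = 4, M = 9
μ = 2/9 = 2/9,  σ² = 4/9 − (2/9)² = 32/81
Independent increments: Var[X_7] = 7·σ² = 7·(32/81) = 224/81

224/81


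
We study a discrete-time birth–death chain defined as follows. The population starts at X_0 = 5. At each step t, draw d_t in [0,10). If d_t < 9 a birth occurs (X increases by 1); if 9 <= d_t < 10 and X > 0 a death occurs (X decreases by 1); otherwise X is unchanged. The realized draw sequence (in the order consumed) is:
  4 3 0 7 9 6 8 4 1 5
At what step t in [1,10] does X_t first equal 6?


t=0: X=5, d=4 → birth, X_1=6
t=1: X=6, d=3 → birth, X_2=7
t=2: X=7, d=0 → birth, X_3=8
t=3: X=8, d=7 → birth, X_4=9
t=4: X=9, d=9 → death, X_5=8
t=5: X=8, d=6 → birth, X_6=9
t=6: X=9, d=8 → birth, X_7=10
t=7: X=10, d=4 → birth, X_8=11
t=8: X=11, d=1 → birth, X_9=12
t=9: X=12, d=5 → birth, X_10=13

1


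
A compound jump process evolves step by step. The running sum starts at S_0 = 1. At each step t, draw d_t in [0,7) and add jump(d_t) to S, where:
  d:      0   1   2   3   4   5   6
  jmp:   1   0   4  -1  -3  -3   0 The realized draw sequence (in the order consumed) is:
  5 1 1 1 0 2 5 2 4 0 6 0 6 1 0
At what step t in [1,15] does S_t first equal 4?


8

t=0: S=1, d=5, jump=-3, S_1=-2
t=1: S=-2, d=1, jump=0, S_2=-2
t=2: S=-2, d=1, jump=0, S_3=-2
t=3: S=-2, d=1, jump=0, S_4=-2
t=4: S=-2, d=0, jump=1, S_5=-1
t=5: S=-1, d=2, jump=4, S_6=3
t=6: S=3, d=5, jump=-3, S_7=0
t=7: S=0, d=2, jump=4, S_8=4
t=8: S=4, d=4, jump=-3, S_9=1
t=9: S=1, d=0, jump=1, S_10=2
t=10: S=2, d=6, jump=0, S_11=2
t=11: S=2, d=0, jump=1, S_12=3
t=12: S=3, d=6, jump=0, S_13=3
t=13: S=3, d=1, jump=0, S_14=3
t=14: S=3, d=0, jump=1, S_15=4


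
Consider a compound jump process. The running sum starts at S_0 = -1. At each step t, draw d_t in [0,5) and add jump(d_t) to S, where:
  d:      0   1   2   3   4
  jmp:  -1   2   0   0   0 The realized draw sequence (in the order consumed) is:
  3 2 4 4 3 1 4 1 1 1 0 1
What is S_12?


t=0: S=-1, d=3, jump=0, S_1=-1
t=1: S=-1, d=2, jump=0, S_2=-1
t=2: S=-1, d=4, jump=0, S_3=-1
t=3: S=-1, d=4, jump=0, S_4=-1
t=4: S=-1, d=3, jump=0, S_5=-1
t=5: S=-1, d=1, jump=2, S_6=1
t=6: S=1, d=4, jump=0, S_7=1
t=7: S=1, d=1, jump=2, S_8=3
t=8: S=3, d=1, jump=2, S_9=5
t=9: S=5, d=1, jump=2, S_10=7
t=10: S=7, d=0, jump=-1, S_11=6
t=11: S=6, d=1, jump=2, S_12=8

8


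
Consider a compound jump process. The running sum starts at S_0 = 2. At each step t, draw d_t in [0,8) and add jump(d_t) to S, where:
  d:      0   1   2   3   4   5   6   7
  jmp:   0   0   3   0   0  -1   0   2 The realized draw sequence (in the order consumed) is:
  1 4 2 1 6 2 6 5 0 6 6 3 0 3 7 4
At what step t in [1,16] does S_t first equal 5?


3

t=0: S=2, d=1, jump=0, S_1=2
t=1: S=2, d=4, jump=0, S_2=2
t=2: S=2, d=2, jump=3, S_3=5
t=3: S=5, d=1, jump=0, S_4=5
t=4: S=5, d=6, jump=0, S_5=5
t=5: S=5, d=2, jump=3, S_6=8
t=6: S=8, d=6, jump=0, S_7=8
t=7: S=8, d=5, jump=-1, S_8=7
t=8: S=7, d=0, jump=0, S_9=7
t=9: S=7, d=6, jump=0, S_10=7
t=10: S=7, d=6, jump=0, S_11=7
t=11: S=7, d=3, jump=0, S_12=7
t=12: S=7, d=0, jump=0, S_13=7
t=13: S=7, d=3, jump=0, S_14=7
t=14: S=7, d=7, jump=2, S_15=9
t=15: S=9, d=4, jump=0, S_16=9


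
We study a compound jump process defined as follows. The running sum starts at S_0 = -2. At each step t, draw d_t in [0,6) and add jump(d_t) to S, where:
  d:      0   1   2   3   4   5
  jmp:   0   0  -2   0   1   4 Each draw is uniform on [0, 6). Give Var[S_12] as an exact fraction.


39

Outcome values over d=0..5: [0, 0, -2, 0, 1, 4]
Σy = 3, Σy² = 21, M = 6
μ = 3/6 = 1/2,  σ² = 21/6 − (1/2)² = 13/4
Independent increments: Var[S_12] = 12·σ² = 12·(13/4) = 39


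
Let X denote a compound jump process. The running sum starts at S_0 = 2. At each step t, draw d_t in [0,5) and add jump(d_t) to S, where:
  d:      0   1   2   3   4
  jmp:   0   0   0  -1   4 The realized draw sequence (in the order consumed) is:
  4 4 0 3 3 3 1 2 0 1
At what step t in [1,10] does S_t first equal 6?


1

t=0: S=2, d=4, jump=4, S_1=6
t=1: S=6, d=4, jump=4, S_2=10
t=2: S=10, d=0, jump=0, S_3=10
t=3: S=10, d=3, jump=-1, S_4=9
t=4: S=9, d=3, jump=-1, S_5=8
t=5: S=8, d=3, jump=-1, S_6=7
t=6: S=7, d=1, jump=0, S_7=7
t=7: S=7, d=2, jump=0, S_8=7
t=8: S=7, d=0, jump=0, S_9=7
t=9: S=7, d=1, jump=0, S_10=7


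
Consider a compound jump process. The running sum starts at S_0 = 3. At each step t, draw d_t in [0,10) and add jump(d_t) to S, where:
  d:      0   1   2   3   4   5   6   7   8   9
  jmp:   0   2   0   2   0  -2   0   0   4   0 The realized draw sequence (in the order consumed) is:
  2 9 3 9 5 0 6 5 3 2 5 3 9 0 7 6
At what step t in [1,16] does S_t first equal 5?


3

t=0: S=3, d=2, jump=0, S_1=3
t=1: S=3, d=9, jump=0, S_2=3
t=2: S=3, d=3, jump=2, S_3=5
t=3: S=5, d=9, jump=0, S_4=5
t=4: S=5, d=5, jump=-2, S_5=3
t=5: S=3, d=0, jump=0, S_6=3
t=6: S=3, d=6, jump=0, S_7=3
t=7: S=3, d=5, jump=-2, S_8=1
t=8: S=1, d=3, jump=2, S_9=3
t=9: S=3, d=2, jump=0, S_10=3
t=10: S=3, d=5, jump=-2, S_11=1
t=11: S=1, d=3, jump=2, S_12=3
t=12: S=3, d=9, jump=0, S_13=3
t=13: S=3, d=0, jump=0, S_14=3
t=14: S=3, d=7, jump=0, S_15=3
t=15: S=3, d=6, jump=0, S_16=3


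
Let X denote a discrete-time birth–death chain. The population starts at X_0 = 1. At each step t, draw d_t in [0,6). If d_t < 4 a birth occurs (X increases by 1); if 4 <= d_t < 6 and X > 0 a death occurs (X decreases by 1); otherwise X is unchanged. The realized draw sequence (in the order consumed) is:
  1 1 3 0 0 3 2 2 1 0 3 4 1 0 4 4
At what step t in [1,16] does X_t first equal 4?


t=0: X=1, d=1 → birth, X_1=2
t=1: X=2, d=1 → birth, X_2=3
t=2: X=3, d=3 → birth, X_3=4
t=3: X=4, d=0 → birth, X_4=5
t=4: X=5, d=0 → birth, X_5=6
t=5: X=6, d=3 → birth, X_6=7
t=6: X=7, d=2 → birth, X_7=8
t=7: X=8, d=2 → birth, X_8=9
t=8: X=9, d=1 → birth, X_9=10
t=9: X=10, d=0 → birth, X_10=11
t=10: X=11, d=3 → birth, X_11=12
t=11: X=12, d=4 → death, X_12=11
t=12: X=11, d=1 → birth, X_13=12
t=13: X=12, d=0 → birth, X_14=13
t=14: X=13, d=4 → death, X_15=12
t=15: X=12, d=4 → death, X_16=11

3


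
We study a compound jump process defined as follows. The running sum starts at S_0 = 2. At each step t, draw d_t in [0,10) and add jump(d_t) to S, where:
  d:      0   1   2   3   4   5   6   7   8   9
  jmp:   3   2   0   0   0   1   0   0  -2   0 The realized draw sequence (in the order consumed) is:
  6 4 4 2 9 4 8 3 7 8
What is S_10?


-2

t=0: S=2, d=6, jump=0, S_1=2
t=1: S=2, d=4, jump=0, S_2=2
t=2: S=2, d=4, jump=0, S_3=2
t=3: S=2, d=2, jump=0, S_4=2
t=4: S=2, d=9, jump=0, S_5=2
t=5: S=2, d=4, jump=0, S_6=2
t=6: S=2, d=8, jump=-2, S_7=0
t=7: S=0, d=3, jump=0, S_8=0
t=8: S=0, d=7, jump=0, S_9=0
t=9: S=0, d=8, jump=-2, S_10=-2


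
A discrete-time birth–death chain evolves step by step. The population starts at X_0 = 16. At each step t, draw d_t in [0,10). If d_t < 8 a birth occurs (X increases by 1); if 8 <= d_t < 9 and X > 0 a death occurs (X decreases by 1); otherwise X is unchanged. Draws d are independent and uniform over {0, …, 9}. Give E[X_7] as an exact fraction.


209/10

X can drop by at most 1 per step and X_0 = 16 > T = 7, so X_t >= 16 − t >= 9 > 0 for every t <= 7: the floor at 0 (the 'and X > 0' condition) never binds. Hence X_7 = X_0 + Σ_{t<7} Y_t with i.i.d. increments Y_t = y(d_t) ∈ {+1, −1, 0}.
Outcome values over d=0..9: [1, 1, 1, 1, 1, 1, 1, 1, -1, 0]
Σy = 7, Σy² = 9, M = 10
μ = 7/10 = 7/10,  σ² = 9/10 − (7/10)² = 41/100
E[X_7] = 16 + 7·(7/10) = 209/10


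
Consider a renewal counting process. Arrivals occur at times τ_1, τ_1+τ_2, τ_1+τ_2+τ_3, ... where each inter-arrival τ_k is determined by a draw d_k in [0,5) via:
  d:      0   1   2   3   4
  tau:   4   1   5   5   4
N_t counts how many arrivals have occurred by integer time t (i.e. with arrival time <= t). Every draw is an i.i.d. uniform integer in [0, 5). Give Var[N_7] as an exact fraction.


Inter-arrival values over d=0..4: [4, 1, 5, 5, 4]
Each d has probability 1/5, so the pmf of τ is: f(1) = 1/5, f(4) = 2/5, f(5) = 2/5
Let p_n(j) = P(N_n = j), with p_0 = [1]. Condition on τ_1: p_n(0) = P(τ > n), and for j >= 1, p_n(j) = Σ_{k<=n} f(k)·p_{n−k}(j−1)
p_1 = [4/5, 1/5]  (j = 0..1)
p_2 = [4/5, 4/25, 1/25]  (j = 0..2)
p_3 = [4/5, 4/25, 4/125, 1/125]  (j = 0..3)
p_4 = [2/5, 14/25, 4/125, 4/625, 1/625]  (j = 0..4)
p_5 = [0, 4/5, 24/125, 4/625, 4/3125, 1/3125]  (j = 0..5)
p_6 = [0, 16/25, 38/125, 34/625, 4/3125, 4/15625, 1/15625]  (j = 0..6)
p_7 = [0, 16/25, 32/125, 56/625, 44/3125, 4/15625, 4/78125, 1/78125]  (j = 0..7)
E[N_7] = Σ j·p_7(j) = 115531/78125;  E[N_7²] = Σ j²·p_7(j) = 211293/78125
Var[N_7] = 211293/78125 − (115531/78125)² = 3159853664/6103515625

3159853664/6103515625


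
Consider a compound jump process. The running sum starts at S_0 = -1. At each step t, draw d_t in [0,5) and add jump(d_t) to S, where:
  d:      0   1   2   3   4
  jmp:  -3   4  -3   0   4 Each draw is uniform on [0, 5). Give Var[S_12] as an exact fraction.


2952/25

Outcome values over d=0..4: [-3, 4, -3, 0, 4]
Σy = 2, Σy² = 50, M = 5
μ = 2/5 = 2/5,  σ² = 50/5 − (2/5)² = 246/25
Independent increments: Var[S_12] = 12·σ² = 12·(246/25) = 2952/25


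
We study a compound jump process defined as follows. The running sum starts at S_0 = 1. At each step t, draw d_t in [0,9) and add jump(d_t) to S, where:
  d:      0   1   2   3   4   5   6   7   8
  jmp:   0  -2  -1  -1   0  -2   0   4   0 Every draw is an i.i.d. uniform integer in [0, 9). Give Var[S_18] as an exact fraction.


460/9

Outcome values over d=0..8: [0, -2, -1, -1, 0, -2, 0, 4, 0]
Σy = -2, Σy² = 26, M = 9
μ = -2/9 = -2/9,  σ² = 26/9 − (-2/9)² = 230/81
Independent increments: Var[S_18] = 18·σ² = 18·(230/81) = 460/9


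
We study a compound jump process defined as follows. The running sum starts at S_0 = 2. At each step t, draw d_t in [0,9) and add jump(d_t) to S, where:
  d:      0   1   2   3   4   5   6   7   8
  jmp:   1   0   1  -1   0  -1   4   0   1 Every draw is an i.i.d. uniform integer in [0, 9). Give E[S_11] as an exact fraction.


Outcome values over d=0..8: [1, 0, 1, -1, 0, -1, 4, 0, 1]
Σy = 5, Σy² = 21, M = 9
μ = 5/9 = 5/9,  σ² = 21/9 − (5/9)² = 164/81
E[S_11] = 2 + 11·(5/9) = 73/9

73/9


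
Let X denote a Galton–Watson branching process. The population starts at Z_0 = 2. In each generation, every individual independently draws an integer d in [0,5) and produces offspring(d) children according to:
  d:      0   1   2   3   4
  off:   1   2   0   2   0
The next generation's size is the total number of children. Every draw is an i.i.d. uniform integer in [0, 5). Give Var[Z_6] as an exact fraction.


Outcome values over d=0..4: [1, 2, 0, 2, 0]
Σy = 5, Σy² = 9, M = 5
μ = 5/5 = 1,  σ² = 9/5 − (1)² = 4/5
V_0 = 0, E_0 = 2
V_1 = 4/5·E_0 + (1)²·V_0 = 8/5;  E_1 = 2
V_2 = 4/5·E_1 + (1)²·V_1 = 16/5;  E_2 = 2
V_3 = 4/5·E_2 + (1)²·V_2 = 24/5;  E_3 = 2
V_4 = 4/5·E_3 + (1)²·V_3 = 32/5;  E_4 = 2
V_5 = 4/5·E_4 + (1)²·V_4 = 8;  E_5 = 2
V_6 = 4/5·E_5 + (1)²·V_5 = 48/5;  E_6 = 2

48/5


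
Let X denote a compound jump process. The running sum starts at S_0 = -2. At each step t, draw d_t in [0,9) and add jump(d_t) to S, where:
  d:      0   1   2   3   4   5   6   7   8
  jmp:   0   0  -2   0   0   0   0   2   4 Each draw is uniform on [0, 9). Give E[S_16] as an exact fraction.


Outcome values over d=0..8: [0, 0, -2, 0, 0, 0, 0, 2, 4]
Σy = 4, Σy² = 24, M = 9
μ = 4/9 = 4/9,  σ² = 24/9 − (4/9)² = 200/81
E[S_16] = -2 + 16·(4/9) = 46/9

46/9


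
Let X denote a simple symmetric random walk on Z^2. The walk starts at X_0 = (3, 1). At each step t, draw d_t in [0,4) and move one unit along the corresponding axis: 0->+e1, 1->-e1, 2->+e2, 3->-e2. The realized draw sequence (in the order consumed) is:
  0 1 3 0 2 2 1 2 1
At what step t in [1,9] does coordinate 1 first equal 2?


9

t=0: X=(3, 1), d=0 → +e1, X_1=(4, 1)
t=1: X=(4, 1), d=1 → -e1, X_2=(3, 1)
t=2: X=(3, 1), d=3 → -e2, X_3=(3, 0)
t=3: X=(3, 0), d=0 → +e1, X_4=(4, 0)
t=4: X=(4, 0), d=2 → +e2, X_5=(4, 1)
t=5: X=(4, 1), d=2 → +e2, X_6=(4, 2)
t=6: X=(4, 2), d=1 → -e1, X_7=(3, 2)
t=7: X=(3, 2), d=2 → +e2, X_8=(3, 3)
t=8: X=(3, 3), d=1 → -e1, X_9=(2, 3)


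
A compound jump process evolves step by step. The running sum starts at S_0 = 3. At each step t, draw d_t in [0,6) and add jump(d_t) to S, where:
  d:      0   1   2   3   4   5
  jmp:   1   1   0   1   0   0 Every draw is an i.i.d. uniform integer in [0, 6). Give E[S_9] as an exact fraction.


Outcome values over d=0..5: [1, 1, 0, 1, 0, 0]
Σy = 3, Σy² = 3, M = 6
μ = 3/6 = 1/2,  σ² = 3/6 − (1/2)² = 1/4
E[S_9] = 3 + 9·(1/2) = 15/2

15/2


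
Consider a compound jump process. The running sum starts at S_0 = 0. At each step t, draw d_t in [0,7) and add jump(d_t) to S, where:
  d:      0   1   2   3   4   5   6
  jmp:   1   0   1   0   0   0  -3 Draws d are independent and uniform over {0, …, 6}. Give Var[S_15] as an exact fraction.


1140/49

Outcome values over d=0..6: [1, 0, 1, 0, 0, 0, -3]
Σy = -1, Σy² = 11, M = 7
μ = -1/7 = -1/7,  σ² = 11/7 − (-1/7)² = 76/49
Independent increments: Var[S_15] = 15·σ² = 15·(76/49) = 1140/49


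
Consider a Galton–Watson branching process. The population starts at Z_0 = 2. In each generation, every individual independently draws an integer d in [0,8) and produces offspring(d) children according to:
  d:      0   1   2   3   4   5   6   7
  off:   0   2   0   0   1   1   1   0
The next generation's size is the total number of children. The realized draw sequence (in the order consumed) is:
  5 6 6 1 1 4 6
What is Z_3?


4

gen 0: Z_0=2, draws=[5, 6], offspring=[1, 1], Z_1=2
gen 1: Z_1=2, draws=[6, 1], offspring=[1, 2], Z_2=3
gen 2: Z_2=3, draws=[1, 4, 6], offspring=[2, 1, 1], Z_3=4


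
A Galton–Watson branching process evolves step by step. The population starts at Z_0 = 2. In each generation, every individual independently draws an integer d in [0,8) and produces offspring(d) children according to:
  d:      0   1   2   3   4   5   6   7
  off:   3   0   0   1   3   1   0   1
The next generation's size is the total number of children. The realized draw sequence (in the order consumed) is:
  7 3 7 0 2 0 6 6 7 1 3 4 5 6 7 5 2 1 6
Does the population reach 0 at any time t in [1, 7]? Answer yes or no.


gen 0: Z_0=2, draws=[7, 3], offspring=[1, 1], Z_1=2
gen 1: Z_1=2, draws=[7, 0], offspring=[1, 3], Z_2=4
gen 2: Z_2=4, draws=[2, 0, 6, 6], offspring=[0, 3, 0, 0], Z_3=3
gen 3: Z_3=3, draws=[7, 1, 3], offspring=[1, 0, 1], Z_4=2
gen 4: Z_4=2, draws=[4, 5], offspring=[3, 1], Z_5=4
gen 5: Z_5=4, draws=[6, 7, 5, 2], offspring=[0, 1, 1, 0], Z_6=2
gen 6: Z_6=2, draws=[1, 6], offspring=[0, 0], Z_7=0

yes


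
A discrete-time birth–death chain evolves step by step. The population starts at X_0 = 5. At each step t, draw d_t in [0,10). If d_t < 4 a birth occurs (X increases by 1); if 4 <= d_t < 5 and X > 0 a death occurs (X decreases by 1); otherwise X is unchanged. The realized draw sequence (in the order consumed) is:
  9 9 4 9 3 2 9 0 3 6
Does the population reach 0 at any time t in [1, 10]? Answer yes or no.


no

t=0: X=5, d=9 → hold, X_1=5
t=1: X=5, d=9 → hold, X_2=5
t=2: X=5, d=4 → death, X_3=4
t=3: X=4, d=9 → hold, X_4=4
t=4: X=4, d=3 → birth, X_5=5
t=5: X=5, d=2 → birth, X_6=6
t=6: X=6, d=9 → hold, X_7=6
t=7: X=6, d=0 → birth, X_8=7
t=8: X=7, d=3 → birth, X_9=8
t=9: X=8, d=6 → hold, X_10=8


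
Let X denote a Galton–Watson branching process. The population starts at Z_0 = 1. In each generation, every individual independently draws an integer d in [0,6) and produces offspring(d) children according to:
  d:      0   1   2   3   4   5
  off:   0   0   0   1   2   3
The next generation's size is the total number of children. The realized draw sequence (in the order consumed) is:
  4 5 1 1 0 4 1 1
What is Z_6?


gen 0: Z_0=1, draws=[4], offspring=[2], Z_1=2
gen 1: Z_1=2, draws=[5, 1], offspring=[3, 0], Z_2=3
gen 2: Z_2=3, draws=[1, 0, 4], offspring=[0, 0, 2], Z_3=2
gen 3: Z_3=2, draws=[1, 1], offspring=[0, 0], Z_4=0
gen 4: Z_4=0, draws=[], offspring=[], Z_5=0
gen 5: Z_5=0, draws=[], offspring=[], Z_6=0

0


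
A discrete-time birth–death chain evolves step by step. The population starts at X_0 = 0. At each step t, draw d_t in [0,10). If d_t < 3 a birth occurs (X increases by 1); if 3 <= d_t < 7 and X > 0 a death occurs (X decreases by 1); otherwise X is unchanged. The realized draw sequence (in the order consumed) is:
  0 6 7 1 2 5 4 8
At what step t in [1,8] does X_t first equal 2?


5

t=0: X=0, d=0 → birth, X_1=1
t=1: X=1, d=6 → death, X_2=0
t=2: X=0, d=7 → hold, X_3=0
t=3: X=0, d=1 → birth, X_4=1
t=4: X=1, d=2 → birth, X_5=2
t=5: X=2, d=5 → death, X_6=1
t=6: X=1, d=4 → death, X_7=0
t=7: X=0, d=8 → hold, X_8=0


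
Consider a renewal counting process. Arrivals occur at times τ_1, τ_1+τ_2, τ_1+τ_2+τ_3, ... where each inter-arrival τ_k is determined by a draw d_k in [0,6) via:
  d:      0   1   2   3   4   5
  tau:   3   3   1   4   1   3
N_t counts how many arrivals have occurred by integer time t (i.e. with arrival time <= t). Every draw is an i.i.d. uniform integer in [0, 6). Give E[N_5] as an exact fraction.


863/486

Inter-arrival values over d=0..5: [3, 3, 1, 4, 1, 3]
Each d has probability 1/6, so the pmf of τ is: f(1) = 1/3, f(3) = 1/2, f(4) = 1/6
Renewal equation for m(n) = E[N_n]: condition on τ_1 = k (if k <= n, one arrival plus a fresh copy on the remaining n−k steps): m(n) = F(n) + Σ_{k<=n} f(k)·m(n−k), where F(n) = P(τ <= n) and m(0) = 0
m(1) = F(1) = 1/3
m(2) = F(2) + f(1)·m(1) = 1/3 + 1/3·1/3 = 4/9
m(3) = F(3) + f(1)·m(2) = 5/6 + 1/3·4/9 = 53/54
m(4) = F(4) + f(1)·m(3) + f(3)·m(1) = 1 + 1/3·53/54 + 1/2·1/3 = 121/81
m(5) = F(5) + f(1)·m(4) + f(3)·m(2) + f(4)·m(1) = 1 + 1/3·121/81 + 1/2·4/9 + 1/6·1/3 = 863/486
E[N_5] = m(5) = 863/486


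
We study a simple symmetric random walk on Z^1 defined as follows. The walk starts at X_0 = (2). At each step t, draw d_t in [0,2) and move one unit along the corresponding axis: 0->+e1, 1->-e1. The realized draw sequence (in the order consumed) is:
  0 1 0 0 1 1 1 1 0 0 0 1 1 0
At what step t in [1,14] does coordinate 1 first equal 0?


8

t=0: X=(2), d=0 → +e1, X_1=(3)
t=1: X=(3), d=1 → -e1, X_2=(2)
t=2: X=(2), d=0 → +e1, X_3=(3)
t=3: X=(3), d=0 → +e1, X_4=(4)
t=4: X=(4), d=1 → -e1, X_5=(3)
t=5: X=(3), d=1 → -e1, X_6=(2)
t=6: X=(2), d=1 → -e1, X_7=(1)
t=7: X=(1), d=1 → -e1, X_8=(0)
t=8: X=(0), d=0 → +e1, X_9=(1)
t=9: X=(1), d=0 → +e1, X_10=(2)
t=10: X=(2), d=0 → +e1, X_11=(3)
t=11: X=(3), d=1 → -e1, X_12=(2)
t=12: X=(2), d=1 → -e1, X_13=(1)
t=13: X=(1), d=0 → +e1, X_14=(2)


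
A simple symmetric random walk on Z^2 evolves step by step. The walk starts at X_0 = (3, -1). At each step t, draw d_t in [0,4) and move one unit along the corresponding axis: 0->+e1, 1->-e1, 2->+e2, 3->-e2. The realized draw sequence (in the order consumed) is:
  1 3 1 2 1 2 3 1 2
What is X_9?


t=0: X=(3, -1), d=1 → -e1, X_1=(2, -1)
t=1: X=(2, -1), d=3 → -e2, X_2=(2, -2)
t=2: X=(2, -2), d=1 → -e1, X_3=(1, -2)
t=3: X=(1, -2), d=2 → +e2, X_4=(1, -1)
t=4: X=(1, -1), d=1 → -e1, X_5=(0, -1)
t=5: X=(0, -1), d=2 → +e2, X_6=(0, 0)
t=6: X=(0, 0), d=3 → -e2, X_7=(0, -1)
t=7: X=(0, -1), d=1 → -e1, X_8=(-1, -1)
t=8: X=(-1, -1), d=2 → +e2, X_9=(-1, 0)

(-1, 0)


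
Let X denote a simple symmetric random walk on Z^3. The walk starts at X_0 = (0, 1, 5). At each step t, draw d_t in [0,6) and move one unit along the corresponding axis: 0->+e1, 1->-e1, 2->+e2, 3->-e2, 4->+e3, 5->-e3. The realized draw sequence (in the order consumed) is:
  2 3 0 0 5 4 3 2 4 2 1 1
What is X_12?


(0, 2, 6)

t=0: X=(0, 1, 5), d=2 → +e2, X_1=(0, 2, 5)
t=1: X=(0, 2, 5), d=3 → -e2, X_2=(0, 1, 5)
t=2: X=(0, 1, 5), d=0 → +e1, X_3=(1, 1, 5)
t=3: X=(1, 1, 5), d=0 → +e1, X_4=(2, 1, 5)
t=4: X=(2, 1, 5), d=5 → -e3, X_5=(2, 1, 4)
t=5: X=(2, 1, 4), d=4 → +e3, X_6=(2, 1, 5)
t=6: X=(2, 1, 5), d=3 → -e2, X_7=(2, 0, 5)
t=7: X=(2, 0, 5), d=2 → +e2, X_8=(2, 1, 5)
t=8: X=(2, 1, 5), d=4 → +e3, X_9=(2, 1, 6)
t=9: X=(2, 1, 6), d=2 → +e2, X_10=(2, 2, 6)
t=10: X=(2, 2, 6), d=1 → -e1, X_11=(1, 2, 6)
t=11: X=(1, 2, 6), d=1 → -e1, X_12=(0, 2, 6)


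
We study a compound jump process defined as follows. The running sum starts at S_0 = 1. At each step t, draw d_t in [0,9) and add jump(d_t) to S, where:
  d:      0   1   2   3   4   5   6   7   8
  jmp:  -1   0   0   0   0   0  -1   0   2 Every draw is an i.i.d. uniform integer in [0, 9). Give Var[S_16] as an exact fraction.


32/3

Outcome values over d=0..8: [-1, 0, 0, 0, 0, 0, -1, 0, 2]
Σy = 0, Σy² = 6, M = 9
μ = 0/9 = 0,  σ² = 6/9 − (0)² = 2/3
Independent increments: Var[S_16] = 16·σ² = 16·(2/3) = 32/3


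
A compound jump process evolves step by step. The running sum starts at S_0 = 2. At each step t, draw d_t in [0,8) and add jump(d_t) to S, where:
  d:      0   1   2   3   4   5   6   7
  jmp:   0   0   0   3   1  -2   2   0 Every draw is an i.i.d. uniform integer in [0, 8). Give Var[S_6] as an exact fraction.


Outcome values over d=0..7: [0, 0, 0, 3, 1, -2, 2, 0]
Σy = 4, Σy² = 18, M = 8
μ = 4/8 = 1/2,  σ² = 18/8 − (1/2)² = 2
Independent increments: Var[S_6] = 6·σ² = 6·(2) = 12

12


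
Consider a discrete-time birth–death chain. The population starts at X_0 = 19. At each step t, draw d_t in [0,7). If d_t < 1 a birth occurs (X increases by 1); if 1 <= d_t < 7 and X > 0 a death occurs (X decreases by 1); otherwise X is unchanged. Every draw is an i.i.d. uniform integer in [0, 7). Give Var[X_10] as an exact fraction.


X can drop by at most 1 per step and X_0 = 19 > T = 10, so X_t >= 19 − t >= 9 > 0 for every t <= 10: the floor at 0 (the 'and X > 0' condition) never binds. Hence X_10 = X_0 + Σ_{t<10} Y_t with i.i.d. increments Y_t = y(d_t) ∈ {+1, −1, 0}.
Outcome values over d=0..6: [1, -1, -1, -1, -1, -1, -1]
Σy = -5, Σy² = 7, M = 7
μ = -5/7 = -5/7,  σ² = 7/7 − (-5/7)² = 24/49
Independent increments: Var[X_10] = 10·σ² = 10·(24/49) = 240/49

240/49


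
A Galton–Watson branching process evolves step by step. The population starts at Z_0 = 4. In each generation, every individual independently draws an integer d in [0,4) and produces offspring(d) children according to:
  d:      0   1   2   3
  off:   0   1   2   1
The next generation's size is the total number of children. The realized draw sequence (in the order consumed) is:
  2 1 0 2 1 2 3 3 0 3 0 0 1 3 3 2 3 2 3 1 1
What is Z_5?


5

gen 0: Z_0=4, draws=[2, 1, 0, 2], offspring=[2, 1, 0, 2], Z_1=5
gen 1: Z_1=5, draws=[1, 2, 3, 3, 0], offspring=[1, 2, 1, 1, 0], Z_2=5
gen 2: Z_2=5, draws=[3, 0, 0, 1, 3], offspring=[1, 0, 0, 1, 1], Z_3=3
gen 3: Z_3=3, draws=[3, 2, 3], offspring=[1, 2, 1], Z_4=4
gen 4: Z_4=4, draws=[2, 3, 1, 1], offspring=[2, 1, 1, 1], Z_5=5
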